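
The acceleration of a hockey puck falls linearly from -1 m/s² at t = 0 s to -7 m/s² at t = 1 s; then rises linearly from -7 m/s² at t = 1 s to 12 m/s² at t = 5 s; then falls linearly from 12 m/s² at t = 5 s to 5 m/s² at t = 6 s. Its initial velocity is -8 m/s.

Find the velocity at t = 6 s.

Δv equals the area under the a-t graph; then v = v₀ + Δv.
0–1 s: ½(-1 + -7)(1) = -4 m/s
1–5 s: ½(-7 + 12)(4) = 10 m/s
5–6 s: ½(12 + 5)(1) = 8.5 m/s
Δv = 14.5 m/s, so v(6) = -8 + (14.5) = 6.5 m/s.

6.5 m/s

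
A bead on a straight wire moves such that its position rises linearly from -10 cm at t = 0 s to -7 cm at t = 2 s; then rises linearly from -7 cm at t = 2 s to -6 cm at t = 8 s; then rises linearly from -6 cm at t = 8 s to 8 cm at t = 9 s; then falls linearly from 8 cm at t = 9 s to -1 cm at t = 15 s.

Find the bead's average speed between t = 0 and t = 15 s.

Average speed = (total path length)/(elapsed time); on a piecewise-linear x-t graph the path length is Σ|Δx|.
0–2 s: |Δx| = |-7 − -10| = 3 cm
2–8 s: |Δx| = |-6 − -7| = 1 cm
8–9 s: |Δx| = |8 − -6| = 14 cm
9–15 s: |Δx| = |-1 − 8| = 9 cm
Total path = 27 cm; average speed = 27/15 = 1.8 cm/s.

1.8 cm/s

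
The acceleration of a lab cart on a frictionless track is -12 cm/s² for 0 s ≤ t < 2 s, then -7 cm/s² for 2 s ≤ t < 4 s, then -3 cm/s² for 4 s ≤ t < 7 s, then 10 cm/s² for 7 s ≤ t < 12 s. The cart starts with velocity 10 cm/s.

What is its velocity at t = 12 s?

13 cm/s

Δv equals the area under the a-t graph; then v = v₀ + Δv.
0–2 s: -12 × 2 = -24 cm/s
2–4 s: -7 × 2 = -14 cm/s
4–7 s: -3 × 3 = -9 cm/s
7–12 s: 10 × 5 = 50 cm/s
Δv = 3 cm/s, so v(12) = 10 + (3) = 13 cm/s.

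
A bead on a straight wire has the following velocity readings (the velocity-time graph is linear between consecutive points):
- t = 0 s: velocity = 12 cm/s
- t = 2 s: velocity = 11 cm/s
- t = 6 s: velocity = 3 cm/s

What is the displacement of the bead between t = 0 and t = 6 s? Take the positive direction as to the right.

51 cm

Displacement is the signed area under the v-t curve.
0–2 s: ½(12 + 11)(2) = 23 cm
2–6 s: ½(11 + 3)(4) = 28 cm
Net displacement = 51 cm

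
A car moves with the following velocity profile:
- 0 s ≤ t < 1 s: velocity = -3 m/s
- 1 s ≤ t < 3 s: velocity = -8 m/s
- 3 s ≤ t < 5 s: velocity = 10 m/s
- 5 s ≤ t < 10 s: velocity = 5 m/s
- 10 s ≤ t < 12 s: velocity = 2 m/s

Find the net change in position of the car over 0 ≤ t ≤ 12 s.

Net displacement equals the area under the velocity-time graph (areas below the axis count negative).
0–1 s: -3 × 1 = -3 m
1–3 s: -8 × 2 = -16 m
3–5 s: 10 × 2 = 20 m
5–10 s: 5 × 5 = 25 m
10–12 s: 2 × 2 = 4 m
Net displacement = 30 m

30 m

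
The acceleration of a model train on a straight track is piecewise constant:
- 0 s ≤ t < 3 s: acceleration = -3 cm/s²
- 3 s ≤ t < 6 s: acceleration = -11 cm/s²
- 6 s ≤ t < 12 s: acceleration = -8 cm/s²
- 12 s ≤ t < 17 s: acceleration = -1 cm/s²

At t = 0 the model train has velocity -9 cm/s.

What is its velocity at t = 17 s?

Δv equals the area under the a-t graph; then v = v₀ + Δv.
0–3 s: -3 × 3 = -9 cm/s
3–6 s: -11 × 3 = -33 cm/s
6–12 s: -8 × 6 = -48 cm/s
12–17 s: -1 × 5 = -5 cm/s
Δv = -95 cm/s, so v(17) = -9 + (-95) = -104 cm/s.

-104 cm/s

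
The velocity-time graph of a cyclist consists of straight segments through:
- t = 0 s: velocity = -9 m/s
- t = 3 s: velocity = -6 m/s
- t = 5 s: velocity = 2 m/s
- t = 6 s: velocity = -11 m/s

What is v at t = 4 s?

On 3–5 s the graph is linear from -6 to 2 m/s: v(4) = -6 + (2 − -6)·(4 − 3)/(5 − 3) = -2 m/s.

-2 m/s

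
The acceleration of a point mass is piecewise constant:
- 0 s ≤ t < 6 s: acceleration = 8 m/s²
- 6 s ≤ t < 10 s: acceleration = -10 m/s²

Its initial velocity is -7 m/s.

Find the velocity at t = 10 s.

Δv equals the area under the a-t graph; then v = v₀ + Δv.
0–6 s: 8 × 6 = 48 m/s
6–10 s: -10 × 4 = -40 m/s
Δv = 8 m/s, so v(10) = -7 + (8) = 1 m/s.

1 m/s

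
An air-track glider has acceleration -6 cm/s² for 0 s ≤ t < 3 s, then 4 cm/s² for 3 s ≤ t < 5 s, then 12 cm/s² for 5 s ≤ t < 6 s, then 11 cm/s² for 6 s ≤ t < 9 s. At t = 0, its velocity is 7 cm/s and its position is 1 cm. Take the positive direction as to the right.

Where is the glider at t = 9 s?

On each constant-a segment, Δv = aΔt and Δx = v₀Δt + ½aΔt²; chain segment to segment.
0–3 s: v starts 7 cm/s; Δx = 7·3 + ½·-6·3² = -6 cm; v ends -11 cm/s.
3–5 s: v starts -11 cm/s; Δx = -11·2 + ½·4·2² = -14 cm; v ends -3 cm/s.
5–6 s: v starts -3 cm/s; Δx = -3·1 + ½·12·1² = 3 cm; v ends 9 cm/s.
6–9 s: v starts 9 cm/s; Δx = 9·3 + ½·11·3² = 76.5 cm; v ends 42 cm/s.
x(9) = 1 + Σ Δx = 60.5 cm.

60.5 cm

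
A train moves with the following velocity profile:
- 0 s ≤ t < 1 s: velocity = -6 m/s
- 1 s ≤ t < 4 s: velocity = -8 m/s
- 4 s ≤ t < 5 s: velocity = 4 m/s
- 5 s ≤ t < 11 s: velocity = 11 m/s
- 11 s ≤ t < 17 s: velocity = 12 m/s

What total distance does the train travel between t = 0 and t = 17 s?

Total distance travelled is ∫|v| dt — sum the magnitudes of each area piece.
0–1 s: |-6| × 1 = 6 m
1–4 s: |-8| × 3 = 24 m
4–5 s: |4| × 1 = 4 m
5–11 s: |11| × 6 = 66 m
11–17 s: |12| × 6 = 72 m
Total distance = 172 m

172 m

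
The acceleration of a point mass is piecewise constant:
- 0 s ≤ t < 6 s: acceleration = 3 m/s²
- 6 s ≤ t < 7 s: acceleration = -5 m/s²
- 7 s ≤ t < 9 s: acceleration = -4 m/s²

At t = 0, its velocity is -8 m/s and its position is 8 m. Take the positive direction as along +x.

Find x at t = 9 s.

On each constant-a segment, Δv = aΔt and Δx = v₀Δt + ½aΔt²; chain segment to segment.
0–6 s: v starts -8 m/s; Δx = -8·6 + ½·3·6² = 6 m; v ends 10 m/s.
6–7 s: v starts 10 m/s; Δx = 10·1 + ½·-5·1² = 7.5 m; v ends 5 m/s.
7–9 s: v starts 5 m/s; Δx = 5·2 + ½·-4·2² = 2 m; v ends -3 m/s.
x(9) = 8 + Σ Δx = 23.5 m.

23.5 m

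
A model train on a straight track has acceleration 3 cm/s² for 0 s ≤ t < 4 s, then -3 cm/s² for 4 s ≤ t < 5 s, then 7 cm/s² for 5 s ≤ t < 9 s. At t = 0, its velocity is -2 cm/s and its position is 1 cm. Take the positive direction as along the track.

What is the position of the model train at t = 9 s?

On each constant-a segment, Δv = aΔt and Δx = v₀Δt + ½aΔt²; chain segment to segment.
0–4 s: v starts -2 cm/s; Δx = -2·4 + ½·3·4² = 16 cm; v ends 10 cm/s.
4–5 s: v starts 10 cm/s; Δx = 10·1 + ½·-3·1² = 8.5 cm; v ends 7 cm/s.
5–9 s: v starts 7 cm/s; Δx = 7·4 + ½·7·4² = 84 cm; v ends 35 cm/s.
x(9) = 1 + Σ Δx = 109.5 cm.

109.5 cm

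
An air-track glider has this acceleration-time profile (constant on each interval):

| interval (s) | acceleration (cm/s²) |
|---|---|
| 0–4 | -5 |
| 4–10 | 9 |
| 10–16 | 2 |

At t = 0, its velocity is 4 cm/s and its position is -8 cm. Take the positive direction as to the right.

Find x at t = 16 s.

298 cm

On each constant-a segment, Δv = aΔt and Δx = v₀Δt + ½aΔt²; chain segment to segment.
0–4 s: v starts 4 cm/s; Δx = 4·4 + ½·-5·4² = -24 cm; v ends -16 cm/s.
4–10 s: v starts -16 cm/s; Δx = -16·6 + ½·9·6² = 66 cm; v ends 38 cm/s.
10–16 s: v starts 38 cm/s; Δx = 38·6 + ½·2·6² = 264 cm; v ends 50 cm/s.
x(16) = -8 + Σ Δx = 298 cm.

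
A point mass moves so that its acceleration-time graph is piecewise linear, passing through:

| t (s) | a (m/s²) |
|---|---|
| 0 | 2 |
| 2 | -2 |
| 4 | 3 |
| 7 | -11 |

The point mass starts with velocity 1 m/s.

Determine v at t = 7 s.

Δv equals the area under the a-t graph; then v = v₀ + Δv.
0–2 s: ½(2 + -2)(2) = 0 m/s
2–4 s: ½(-2 + 3)(2) = 1 m/s
4–7 s: ½(3 + -11)(3) = -12 m/s
Δv = -11 m/s, so v(7) = 1 + (-11) = -10 m/s.

-10 m/s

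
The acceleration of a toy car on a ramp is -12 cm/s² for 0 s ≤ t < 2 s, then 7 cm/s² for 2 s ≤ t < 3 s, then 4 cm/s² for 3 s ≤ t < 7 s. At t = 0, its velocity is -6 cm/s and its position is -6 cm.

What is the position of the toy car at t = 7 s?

On each constant-a segment, Δv = aΔt and Δx = v₀Δt + ½aΔt²; chain segment to segment.
0–2 s: v starts -6 cm/s; Δx = -6·2 + ½·-12·2² = -36 cm; v ends -30 cm/s.
2–3 s: v starts -30 cm/s; Δx = -30·1 + ½·7·1² = -26.5 cm; v ends -23 cm/s.
3–7 s: v starts -23 cm/s; Δx = -23·4 + ½·4·4² = -60 cm; v ends -7 cm/s.
x(7) = -6 + Σ Δx = -128.5 cm.

-128.5 cm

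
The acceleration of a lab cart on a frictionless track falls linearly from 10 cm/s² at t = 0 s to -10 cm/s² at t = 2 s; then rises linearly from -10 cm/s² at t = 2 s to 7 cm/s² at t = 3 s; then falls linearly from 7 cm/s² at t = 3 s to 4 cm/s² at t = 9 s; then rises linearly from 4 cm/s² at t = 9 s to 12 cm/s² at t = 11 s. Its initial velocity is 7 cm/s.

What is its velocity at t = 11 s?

Δv equals the area under the a-t graph; then v = v₀ + Δv.
0–2 s: ½(10 + -10)(2) = 0 cm/s
2–3 s: ½(-10 + 7)(1) = -1.5 cm/s
3–9 s: ½(7 + 4)(6) = 33 cm/s
9–11 s: ½(4 + 12)(2) = 16 cm/s
Δv = 47.5 cm/s, so v(11) = 7 + (47.5) = 54.5 cm/s.

54.5 cm/s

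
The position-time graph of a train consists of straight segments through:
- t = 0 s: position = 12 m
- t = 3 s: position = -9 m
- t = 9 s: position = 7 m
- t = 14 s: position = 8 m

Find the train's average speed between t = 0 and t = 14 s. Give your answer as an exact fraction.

Average speed = (total path length)/(elapsed time); on a piecewise-linear x-t graph the path length is Σ|Δx|.
0–3 s: |Δx| = |-9 − 12| = 21 m
3–9 s: |Δx| = |7 − -9| = 16 m
9–14 s: |Δx| = |8 − 7| = 1 m
Total path = 38 m; average speed = 38/14 = 19/7 m/s.

19/7 m/s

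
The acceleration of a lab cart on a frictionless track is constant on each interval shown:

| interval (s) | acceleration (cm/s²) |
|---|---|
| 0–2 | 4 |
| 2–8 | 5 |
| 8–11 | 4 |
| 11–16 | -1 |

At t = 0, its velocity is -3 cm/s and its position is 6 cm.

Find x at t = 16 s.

On each constant-a segment, Δv = aΔt and Δx = v₀Δt + ½aΔt²; chain segment to segment.
0–2 s: v starts -3 cm/s; Δx = -3·2 + ½·4·2² = 2 cm; v ends 5 cm/s.
2–8 s: v starts 5 cm/s; Δx = 5·6 + ½·5·6² = 120 cm; v ends 35 cm/s.
8–11 s: v starts 35 cm/s; Δx = 35·3 + ½·4·3² = 123 cm; v ends 47 cm/s.
11–16 s: v starts 47 cm/s; Δx = 47·5 + ½·-1·5² = 222.5 cm; v ends 42 cm/s.
x(16) = 6 + Σ Δx = 473.5 cm.

473.5 cm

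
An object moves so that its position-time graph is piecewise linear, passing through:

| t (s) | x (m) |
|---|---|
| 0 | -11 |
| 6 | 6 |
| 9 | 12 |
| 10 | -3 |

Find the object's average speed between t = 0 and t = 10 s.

Average speed = (total path length)/(elapsed time); on a piecewise-linear x-t graph the path length is Σ|Δx|.
0–6 s: |Δx| = |6 − -11| = 17 m
6–9 s: |Δx| = |12 − 6| = 6 m
9–10 s: |Δx| = |-3 − 12| = 15 m
Total path = 38 m; average speed = 38/10 = 3.8 m/s.

3.8 m/s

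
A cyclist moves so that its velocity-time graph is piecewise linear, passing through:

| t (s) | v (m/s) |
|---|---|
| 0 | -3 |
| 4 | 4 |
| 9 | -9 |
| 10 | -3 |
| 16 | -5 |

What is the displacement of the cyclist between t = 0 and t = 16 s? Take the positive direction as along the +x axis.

-40.5 m

Net displacement equals the area under the velocity-time graph (areas below the axis count negative).
0–4 s: ½(-3 + 4)(4) = 2 m
4–9 s: ½(4 + -9)(5) = -12.5 m
9–10 s: ½(-9 + -3)(1) = -6 m
10–16 s: ½(-3 + -5)(6) = -24 m
Net displacement = -40.5 m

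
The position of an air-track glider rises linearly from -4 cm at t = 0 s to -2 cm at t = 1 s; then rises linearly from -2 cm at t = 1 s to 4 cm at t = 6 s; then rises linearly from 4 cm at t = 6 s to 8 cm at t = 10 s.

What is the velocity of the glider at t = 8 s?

Velocity is the slope of the x-t graph on 6–10 s: (8 − 4)/(10 − 6) = 1 cm/s.

1 cm/s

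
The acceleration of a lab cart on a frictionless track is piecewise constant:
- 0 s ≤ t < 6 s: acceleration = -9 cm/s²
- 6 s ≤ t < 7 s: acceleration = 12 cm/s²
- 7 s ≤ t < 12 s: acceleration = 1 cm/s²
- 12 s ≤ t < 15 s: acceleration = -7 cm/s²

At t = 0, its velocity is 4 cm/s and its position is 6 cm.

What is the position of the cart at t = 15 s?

-484 cm

On each constant-a segment, Δv = aΔt and Δx = v₀Δt + ½aΔt²; chain segment to segment.
0–6 s: v starts 4 cm/s; Δx = 4·6 + ½·-9·6² = -138 cm; v ends -50 cm/s.
6–7 s: v starts -50 cm/s; Δx = -50·1 + ½·12·1² = -44 cm; v ends -38 cm/s.
7–12 s: v starts -38 cm/s; Δx = -38·5 + ½·1·5² = -177.5 cm; v ends -33 cm/s.
12–15 s: v starts -33 cm/s; Δx = -33·3 + ½·-7·3² = -130.5 cm; v ends -54 cm/s.
x(15) = 6 + Σ Δx = -484 cm.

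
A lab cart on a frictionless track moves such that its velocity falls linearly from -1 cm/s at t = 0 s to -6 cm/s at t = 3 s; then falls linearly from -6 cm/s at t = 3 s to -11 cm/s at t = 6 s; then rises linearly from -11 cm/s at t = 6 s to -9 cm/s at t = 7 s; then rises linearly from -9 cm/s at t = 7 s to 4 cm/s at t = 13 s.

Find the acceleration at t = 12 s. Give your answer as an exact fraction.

13/6 cm/s²

Acceleration is the slope of the v-t graph on 7–13 s: (4 − -9)/(13 − 7) = 13/6 cm/s².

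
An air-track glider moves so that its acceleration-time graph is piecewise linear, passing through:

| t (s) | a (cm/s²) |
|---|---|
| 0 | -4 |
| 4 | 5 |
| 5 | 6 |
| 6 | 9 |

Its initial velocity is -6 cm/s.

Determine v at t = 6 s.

Δv equals the area under the a-t graph; then v = v₀ + Δv.
0–4 s: ½(-4 + 5)(4) = 2 cm/s
4–5 s: ½(5 + 6)(1) = 5.5 cm/s
5–6 s: ½(6 + 9)(1) = 7.5 cm/s
Δv = 15 cm/s, so v(6) = -6 + (15) = 9 cm/s.

9 cm/s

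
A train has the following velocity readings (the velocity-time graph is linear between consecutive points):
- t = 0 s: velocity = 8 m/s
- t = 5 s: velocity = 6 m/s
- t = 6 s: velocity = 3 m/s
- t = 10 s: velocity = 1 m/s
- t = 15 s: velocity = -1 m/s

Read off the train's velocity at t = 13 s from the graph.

On 10–15 s the graph is linear from 1 to -1 m/s: v(13) = 1 + (-1 − 1)·(13 − 10)/(15 − 10) = -0.2 m/s.

-0.2 m/s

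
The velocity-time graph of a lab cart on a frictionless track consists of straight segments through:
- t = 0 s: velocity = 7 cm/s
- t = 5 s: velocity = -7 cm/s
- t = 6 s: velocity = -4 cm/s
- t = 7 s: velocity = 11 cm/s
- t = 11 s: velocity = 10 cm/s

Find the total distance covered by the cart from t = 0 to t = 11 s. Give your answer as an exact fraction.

Distance (not displacement) is the total path length: add the absolute areas under v-t.
0–5 s: v = 0 at t = 2.5 s; triangle areas 8.75 + 8.75 = 17.5 cm
5–6 s: |½(-7 + -4)(1)| = 5.5 cm
6–7 s: v = 0 at t = 94/15 s; triangle areas 8/15 + 121/30 = 137/30 cm
7–11 s: |½(11 + 10)(4)| = 42 cm
Total distance = 2087/30 cm

2087/30 cm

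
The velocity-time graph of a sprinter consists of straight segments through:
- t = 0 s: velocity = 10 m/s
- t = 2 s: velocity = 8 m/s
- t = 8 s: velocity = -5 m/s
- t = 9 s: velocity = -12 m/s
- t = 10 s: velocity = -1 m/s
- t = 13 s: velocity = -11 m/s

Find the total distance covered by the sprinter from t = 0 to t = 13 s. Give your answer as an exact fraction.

930/13 m

Distance (not displacement) is the total path length: add the absolute areas under v-t.
0–2 s: |½(10 + 8)(2)| = 18 m
2–8 s: v = 0 at t = 74/13 s; triangle areas 192/13 + 75/13 = 267/13 m
8–9 s: |½(-5 + -12)(1)| = 8.5 m
9–10 s: |½(-12 + -1)(1)| = 6.5 m
10–13 s: |½(-1 + -11)(3)| = 18 m
Total distance = 930/13 m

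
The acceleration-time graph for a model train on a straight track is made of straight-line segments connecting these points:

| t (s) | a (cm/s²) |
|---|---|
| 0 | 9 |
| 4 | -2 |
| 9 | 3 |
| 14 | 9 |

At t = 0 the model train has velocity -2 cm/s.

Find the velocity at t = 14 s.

Δv equals the area under the a-t graph; then v = v₀ + Δv.
0–4 s: ½(9 + -2)(4) = 14 cm/s
4–9 s: ½(-2 + 3)(5) = 2.5 cm/s
9–14 s: ½(3 + 9)(5) = 30 cm/s
Δv = 46.5 cm/s, so v(14) = -2 + (46.5) = 44.5 cm/s.

44.5 cm/s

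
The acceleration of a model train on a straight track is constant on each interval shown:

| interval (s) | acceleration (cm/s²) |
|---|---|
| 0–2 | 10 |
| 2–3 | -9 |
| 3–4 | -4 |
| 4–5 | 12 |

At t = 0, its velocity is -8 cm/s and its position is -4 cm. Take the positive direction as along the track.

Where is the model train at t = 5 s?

On each constant-a segment, Δv = aΔt and Δx = v₀Δt + ½aΔt²; chain segment to segment.
0–2 s: v starts -8 cm/s; Δx = -8·2 + ½·10·2² = 4 cm; v ends 12 cm/s.
2–3 s: v starts 12 cm/s; Δx = 12·1 + ½·-9·1² = 7.5 cm; v ends 3 cm/s.
3–4 s: v starts 3 cm/s; Δx = 3·1 + ½·-4·1² = 1 cm; v ends -1 cm/s.
4–5 s: v starts -1 cm/s; Δx = -1·1 + ½·12·1² = 5 cm; v ends 11 cm/s.
x(5) = -4 + Σ Δx = 13.5 cm.

13.5 cm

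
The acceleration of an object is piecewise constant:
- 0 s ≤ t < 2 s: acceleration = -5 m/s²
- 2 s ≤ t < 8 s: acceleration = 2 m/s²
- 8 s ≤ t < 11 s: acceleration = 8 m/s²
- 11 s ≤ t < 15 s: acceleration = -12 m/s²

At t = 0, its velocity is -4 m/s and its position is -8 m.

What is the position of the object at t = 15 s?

-52 m

On each constant-a segment, Δv = aΔt and Δx = v₀Δt + ½aΔt²; chain segment to segment.
0–2 s: v starts -4 m/s; Δx = -4·2 + ½·-5·2² = -18 m; v ends -14 m/s.
2–8 s: v starts -14 m/s; Δx = -14·6 + ½·2·6² = -48 m; v ends -2 m/s.
8–11 s: v starts -2 m/s; Δx = -2·3 + ½·8·3² = 30 m; v ends 22 m/s.
11–15 s: v starts 22 m/s; Δx = 22·4 + ½·-12·4² = -8 m; v ends -26 m/s.
x(15) = -8 + Σ Δx = -52 m.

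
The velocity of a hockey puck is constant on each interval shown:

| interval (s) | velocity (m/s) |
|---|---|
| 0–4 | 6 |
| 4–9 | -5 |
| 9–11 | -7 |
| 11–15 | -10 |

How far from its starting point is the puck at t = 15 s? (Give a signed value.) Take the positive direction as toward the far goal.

Displacement is the signed area under the v-t curve.
0–4 s: 6 × 4 = 24 m
4–9 s: -5 × 5 = -25 m
9–11 s: -7 × 2 = -14 m
11–15 s: -10 × 4 = -40 m
Net displacement = -55 m

-55 m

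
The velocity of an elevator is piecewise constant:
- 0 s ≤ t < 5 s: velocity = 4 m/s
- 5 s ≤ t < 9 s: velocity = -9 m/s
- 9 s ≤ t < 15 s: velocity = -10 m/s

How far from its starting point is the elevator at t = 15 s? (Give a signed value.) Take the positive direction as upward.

-76 m

Net displacement equals the area under the velocity-time graph (areas below the axis count negative).
0–5 s: 4 × 5 = 20 m
5–9 s: -9 × 4 = -36 m
9–15 s: -10 × 6 = -60 m
Net displacement = -76 m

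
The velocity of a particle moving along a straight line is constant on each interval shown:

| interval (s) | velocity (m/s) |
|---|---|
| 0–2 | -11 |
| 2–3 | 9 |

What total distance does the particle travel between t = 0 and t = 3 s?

31 m

Total distance travelled is ∫|v| dt — sum the magnitudes of each area piece.
0–2 s: |-11| × 2 = 22 m
2–3 s: |9| × 1 = 9 m
Total distance = 31 m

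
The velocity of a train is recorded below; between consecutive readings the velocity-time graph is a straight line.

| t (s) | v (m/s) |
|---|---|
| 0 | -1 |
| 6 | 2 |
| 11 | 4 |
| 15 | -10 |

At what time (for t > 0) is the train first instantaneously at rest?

v changes sign on 0–6 s (from -1 to 2); the graph is linear there, so v = 0 at t = 0 + (1)·(6 − 0)/(2 − -1) = 2 s.

t = 2 s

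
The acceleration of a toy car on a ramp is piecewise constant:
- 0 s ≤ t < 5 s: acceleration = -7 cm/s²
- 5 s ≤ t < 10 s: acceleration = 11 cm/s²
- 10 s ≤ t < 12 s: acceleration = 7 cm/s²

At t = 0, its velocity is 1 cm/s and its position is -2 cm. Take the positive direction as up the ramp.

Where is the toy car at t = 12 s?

-61 cm

On each constant-a segment, Δv = aΔt and Δx = v₀Δt + ½aΔt²; chain segment to segment.
0–5 s: v starts 1 cm/s; Δx = 1·5 + ½·-7·5² = -82.5 cm; v ends -34 cm/s.
5–10 s: v starts -34 cm/s; Δx = -34·5 + ½·11·5² = -32.5 cm; v ends 21 cm/s.
10–12 s: v starts 21 cm/s; Δx = 21·2 + ½·7·2² = 56 cm; v ends 35 cm/s.
x(12) = -2 + Σ Δx = -61 cm.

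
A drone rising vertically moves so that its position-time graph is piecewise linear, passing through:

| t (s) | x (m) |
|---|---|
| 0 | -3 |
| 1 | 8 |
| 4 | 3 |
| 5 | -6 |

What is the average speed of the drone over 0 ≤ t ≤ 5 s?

5 m/s

Average speed = (total path length)/(elapsed time); on a piecewise-linear x-t graph the path length is Σ|Δx|.
0–1 s: |Δx| = |8 − -3| = 11 m
1–4 s: |Δx| = |3 − 8| = 5 m
4–5 s: |Δx| = |-6 − 3| = 9 m
Total path = 25 m; average speed = 25/5 = 5 m/s.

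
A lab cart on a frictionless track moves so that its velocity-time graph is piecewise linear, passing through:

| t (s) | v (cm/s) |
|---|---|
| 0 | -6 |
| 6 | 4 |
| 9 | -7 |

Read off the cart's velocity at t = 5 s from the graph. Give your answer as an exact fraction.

7/3 cm/s

On 0–6 s the graph is linear from -6 to 4 cm/s: v(5) = -6 + (4 − -6)·(5 − 0)/(6 − 0) = 7/3 cm/s.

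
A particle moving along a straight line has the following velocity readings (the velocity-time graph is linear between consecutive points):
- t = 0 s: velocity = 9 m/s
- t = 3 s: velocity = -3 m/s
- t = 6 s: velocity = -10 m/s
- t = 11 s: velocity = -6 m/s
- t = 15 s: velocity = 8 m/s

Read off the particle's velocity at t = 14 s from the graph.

4.5 m/s

On 11–15 s the graph is linear from -6 to 8 m/s: v(14) = -6 + (8 − -6)·(14 − 11)/(15 − 11) = 4.5 m/s.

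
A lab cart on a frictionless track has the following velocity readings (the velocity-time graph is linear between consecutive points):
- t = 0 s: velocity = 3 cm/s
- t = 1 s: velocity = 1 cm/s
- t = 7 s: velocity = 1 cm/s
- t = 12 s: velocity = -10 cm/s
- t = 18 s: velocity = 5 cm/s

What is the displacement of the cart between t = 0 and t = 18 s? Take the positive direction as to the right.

-29.5 cm

Displacement is the signed area under the v-t curve.
0–1 s: ½(3 + 1)(1) = 2 cm
1–7 s: 1 × 6 = 6 cm
7–12 s: ½(1 + -10)(5) = -22.5 cm
12–18 s: ½(-10 + 5)(6) = -15 cm
Net displacement = -29.5 cm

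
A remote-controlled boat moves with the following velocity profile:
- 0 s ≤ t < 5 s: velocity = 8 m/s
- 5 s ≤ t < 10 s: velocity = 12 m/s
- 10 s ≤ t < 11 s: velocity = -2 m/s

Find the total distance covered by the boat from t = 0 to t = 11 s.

Distance (not displacement) is the total path length: add the absolute areas under v-t.
0–5 s: |8| × 5 = 40 m
5–10 s: |12| × 5 = 60 m
10–11 s: |-2| × 1 = 2 m
Total distance = 102 m

102 m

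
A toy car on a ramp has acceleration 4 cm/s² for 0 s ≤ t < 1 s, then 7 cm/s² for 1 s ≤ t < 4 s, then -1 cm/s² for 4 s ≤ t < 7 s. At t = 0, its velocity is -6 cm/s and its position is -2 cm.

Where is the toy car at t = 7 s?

On each constant-a segment, Δv = aΔt and Δx = v₀Δt + ½aΔt²; chain segment to segment.
0–1 s: v starts -6 cm/s; Δx = -6·1 + ½·4·1² = -4 cm; v ends -2 cm/s.
1–4 s: v starts -2 cm/s; Δx = -2·3 + ½·7·3² = 25.5 cm; v ends 19 cm/s.
4–7 s: v starts 19 cm/s; Δx = 19·3 + ½·-1·3² = 52.5 cm; v ends 16 cm/s.
x(7) = -2 + Σ Δx = 72 cm.

72 cm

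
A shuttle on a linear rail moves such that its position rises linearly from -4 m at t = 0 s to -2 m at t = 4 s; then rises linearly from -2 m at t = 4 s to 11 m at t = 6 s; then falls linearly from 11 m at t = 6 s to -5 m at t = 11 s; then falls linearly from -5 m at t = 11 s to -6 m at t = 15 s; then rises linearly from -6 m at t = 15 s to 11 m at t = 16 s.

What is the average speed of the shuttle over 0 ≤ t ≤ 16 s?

3.0625 m/s

Average speed = (total path length)/(elapsed time); on a piecewise-linear x-t graph the path length is Σ|Δx|.
0–4 s: |Δx| = |-2 − -4| = 2 m
4–6 s: |Δx| = |11 − -2| = 13 m
6–11 s: |Δx| = |-5 − 11| = 16 m
11–15 s: |Δx| = |-6 − -5| = 1 m
15–16 s: |Δx| = |11 − -6| = 17 m
Total path = 49 m; average speed = 49/16 = 3.0625 m/s.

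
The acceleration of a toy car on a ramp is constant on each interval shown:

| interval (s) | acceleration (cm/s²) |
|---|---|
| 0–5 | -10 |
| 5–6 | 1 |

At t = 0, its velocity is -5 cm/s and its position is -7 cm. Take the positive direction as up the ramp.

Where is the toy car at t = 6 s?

On each constant-a segment, Δv = aΔt and Δx = v₀Δt + ½aΔt²; chain segment to segment.
0–5 s: v starts -5 cm/s; Δx = -5·5 + ½·-10·5² = -150 cm; v ends -55 cm/s.
5–6 s: v starts -55 cm/s; Δx = -55·1 + ½·1·1² = -54.5 cm; v ends -54 cm/s.
x(6) = -7 + Σ Δx = -211.5 cm.

-211.5 cm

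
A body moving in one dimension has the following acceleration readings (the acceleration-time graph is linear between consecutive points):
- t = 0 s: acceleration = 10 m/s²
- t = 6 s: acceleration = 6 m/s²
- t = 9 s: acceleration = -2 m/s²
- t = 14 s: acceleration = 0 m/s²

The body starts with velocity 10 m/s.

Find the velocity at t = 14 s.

Δv equals the area under the a-t graph; then v = v₀ + Δv.
0–6 s: ½(10 + 6)(6) = 48 m/s
6–9 s: ½(6 + -2)(3) = 6 m/s
9–14 s: ½(-2 + 0)(5) = -5 m/s
Δv = 49 m/s, so v(14) = 10 + (49) = 59 m/s.

59 m/s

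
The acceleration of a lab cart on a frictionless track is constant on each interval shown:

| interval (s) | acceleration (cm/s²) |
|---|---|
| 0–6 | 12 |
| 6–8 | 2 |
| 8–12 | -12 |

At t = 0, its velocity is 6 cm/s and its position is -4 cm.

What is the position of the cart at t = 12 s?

640 cm

On each constant-a segment, Δv = aΔt and Δx = v₀Δt + ½aΔt²; chain segment to segment.
0–6 s: v starts 6 cm/s; Δx = 6·6 + ½·12·6² = 252 cm; v ends 78 cm/s.
6–8 s: v starts 78 cm/s; Δx = 78·2 + ½·2·2² = 160 cm; v ends 82 cm/s.
8–12 s: v starts 82 cm/s; Δx = 82·4 + ½·-12·4² = 232 cm; v ends 34 cm/s.
x(12) = -4 + Σ Δx = 640 cm.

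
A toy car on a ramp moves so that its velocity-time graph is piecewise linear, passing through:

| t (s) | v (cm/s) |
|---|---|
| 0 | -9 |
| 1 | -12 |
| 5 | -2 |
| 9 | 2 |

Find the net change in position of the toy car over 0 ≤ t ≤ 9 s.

-38.5 cm

Displacement is the signed area under the v-t curve.
0–1 s: ½(-9 + -12)(1) = -10.5 cm
1–5 s: ½(-12 + -2)(4) = -28 cm
5–9 s: ½(-2 + 2)(4) = 0 cm
Net displacement = -38.5 cm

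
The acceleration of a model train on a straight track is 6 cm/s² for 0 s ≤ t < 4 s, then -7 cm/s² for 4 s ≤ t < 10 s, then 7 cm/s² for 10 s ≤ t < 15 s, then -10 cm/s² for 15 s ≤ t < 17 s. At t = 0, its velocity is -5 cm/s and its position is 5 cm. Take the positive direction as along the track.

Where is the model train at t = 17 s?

-2.5 cm

On each constant-a segment, Δv = aΔt and Δx = v₀Δt + ½aΔt²; chain segment to segment.
0–4 s: v starts -5 cm/s; Δx = -5·4 + ½·6·4² = 28 cm; v ends 19 cm/s.
4–10 s: v starts 19 cm/s; Δx = 19·6 + ½·-7·6² = -12 cm; v ends -23 cm/s.
10–15 s: v starts -23 cm/s; Δx = -23·5 + ½·7·5² = -27.5 cm; v ends 12 cm/s.
15–17 s: v starts 12 cm/s; Δx = 12·2 + ½·-10·2² = 4 cm; v ends -8 cm/s.
x(17) = 5 + Σ Δx = -2.5 cm.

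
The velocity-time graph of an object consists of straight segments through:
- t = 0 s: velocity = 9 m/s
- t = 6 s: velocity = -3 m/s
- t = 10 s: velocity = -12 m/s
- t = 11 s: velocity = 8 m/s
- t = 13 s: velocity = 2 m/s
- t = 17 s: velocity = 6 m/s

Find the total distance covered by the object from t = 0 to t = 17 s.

83.7 m

Total distance travelled is ∫|v| dt — sum the magnitudes of each area piece.
0–6 s: v = 0 at t = 4.5 s; triangle areas 20.25 + 2.25 = 22.5 m
6–10 s: |½(-3 + -12)(4)| = 30 m
10–11 s: v = 0 at t = 10.6 s; triangle areas 3.6 + 1.6 = 5.2 m
11–13 s: |½(8 + 2)(2)| = 10 m
13–17 s: |½(2 + 6)(4)| = 16 m
Total distance = 83.7 m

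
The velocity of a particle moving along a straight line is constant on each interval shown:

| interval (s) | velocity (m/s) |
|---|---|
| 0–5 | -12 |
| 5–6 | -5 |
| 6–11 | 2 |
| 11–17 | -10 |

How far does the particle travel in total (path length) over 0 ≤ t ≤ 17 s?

135 m

Distance (not displacement) is the total path length: add the absolute areas under v-t.
0–5 s: |-12| × 5 = 60 m
5–6 s: |-5| × 1 = 5 m
6–11 s: |2| × 5 = 10 m
11–17 s: |-10| × 6 = 60 m
Total distance = 135 m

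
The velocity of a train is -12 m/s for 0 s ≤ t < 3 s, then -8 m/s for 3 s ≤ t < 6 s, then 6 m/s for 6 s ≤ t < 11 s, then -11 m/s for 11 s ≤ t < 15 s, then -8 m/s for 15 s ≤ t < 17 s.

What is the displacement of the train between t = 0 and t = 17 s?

Net displacement equals the area under the velocity-time graph (areas below the axis count negative).
0–3 s: -12 × 3 = -36 m
3–6 s: -8 × 3 = -24 m
6–11 s: 6 × 5 = 30 m
11–15 s: -11 × 4 = -44 m
15–17 s: -8 × 2 = -16 m
Net displacement = -90 m

-90 m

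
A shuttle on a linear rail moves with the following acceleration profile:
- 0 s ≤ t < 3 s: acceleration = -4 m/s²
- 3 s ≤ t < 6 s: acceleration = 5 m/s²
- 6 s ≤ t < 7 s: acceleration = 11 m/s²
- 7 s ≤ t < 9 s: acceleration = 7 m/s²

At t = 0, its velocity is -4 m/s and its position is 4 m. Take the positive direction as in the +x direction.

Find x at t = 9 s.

-13 m

On each constant-a segment, Δv = aΔt and Δx = v₀Δt + ½aΔt²; chain segment to segment.
0–3 s: v starts -4 m/s; Δx = -4·3 + ½·-4·3² = -30 m; v ends -16 m/s.
3–6 s: v starts -16 m/s; Δx = -16·3 + ½·5·3² = -25.5 m; v ends -1 m/s.
6–7 s: v starts -1 m/s; Δx = -1·1 + ½·11·1² = 4.5 m; v ends 10 m/s.
7–9 s: v starts 10 m/s; Δx = 10·2 + ½·7·2² = 34 m; v ends 24 m/s.
x(9) = 4 + Σ Δx = -13 m.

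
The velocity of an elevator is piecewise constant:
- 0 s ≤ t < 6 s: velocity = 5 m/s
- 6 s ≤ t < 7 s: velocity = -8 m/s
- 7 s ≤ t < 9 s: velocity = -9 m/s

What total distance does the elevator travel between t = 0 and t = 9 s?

56 m

Distance (not displacement) is the total path length: add the absolute areas under v-t.
0–6 s: |5| × 6 = 30 m
6–7 s: |-8| × 1 = 8 m
7–9 s: |-9| × 2 = 18 m
Total distance = 56 m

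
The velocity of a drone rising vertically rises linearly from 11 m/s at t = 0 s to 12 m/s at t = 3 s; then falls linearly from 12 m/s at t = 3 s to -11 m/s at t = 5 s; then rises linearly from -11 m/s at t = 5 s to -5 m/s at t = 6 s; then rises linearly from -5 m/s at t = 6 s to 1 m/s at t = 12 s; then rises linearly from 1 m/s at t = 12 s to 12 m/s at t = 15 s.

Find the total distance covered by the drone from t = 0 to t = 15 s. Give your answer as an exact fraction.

1990/23 m

Distance (not displacement) is the total path length: add the absolute areas under v-t.
0–3 s: |½(11 + 12)(3)| = 34.5 m
3–5 s: v = 0 at t = 93/23 s; triangle areas 144/23 + 121/23 = 265/23 m
5–6 s: |½(-11 + -5)(1)| = 8 m
6–12 s: v = 0 at t = 11 s; triangle areas 12.5 + 0.5 = 13 m
12–15 s: |½(1 + 12)(3)| = 19.5 m
Total distance = 1990/23 m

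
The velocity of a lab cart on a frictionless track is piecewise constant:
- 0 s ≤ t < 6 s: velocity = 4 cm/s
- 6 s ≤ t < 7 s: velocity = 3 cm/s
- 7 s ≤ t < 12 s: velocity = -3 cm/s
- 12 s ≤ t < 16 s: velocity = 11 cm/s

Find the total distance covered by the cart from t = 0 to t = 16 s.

Total distance travelled is ∫|v| dt — sum the magnitudes of each area piece.
0–6 s: |4| × 6 = 24 cm
6–7 s: |3| × 1 = 3 cm
7–12 s: |-3| × 5 = 15 cm
12–16 s: |11| × 4 = 44 cm
Total distance = 86 cm

86 cm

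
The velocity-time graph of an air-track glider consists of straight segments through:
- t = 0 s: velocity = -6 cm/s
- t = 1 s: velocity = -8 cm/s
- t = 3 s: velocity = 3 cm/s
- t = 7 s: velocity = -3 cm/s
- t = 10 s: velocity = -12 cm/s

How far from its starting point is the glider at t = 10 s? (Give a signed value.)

Displacement is the signed area under the v-t curve.
0–1 s: ½(-6 + -8)(1) = -7 cm
1–3 s: ½(-8 + 3)(2) = -5 cm
3–7 s: ½(3 + -3)(4) = 0 cm
7–10 s: ½(-3 + -12)(3) = -22.5 cm
Net displacement = -34.5 cm

-34.5 cm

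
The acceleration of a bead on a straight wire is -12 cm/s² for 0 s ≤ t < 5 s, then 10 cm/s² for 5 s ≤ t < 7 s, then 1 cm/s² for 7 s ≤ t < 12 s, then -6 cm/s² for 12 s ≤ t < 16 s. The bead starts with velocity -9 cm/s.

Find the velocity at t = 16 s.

Δv equals the area under the a-t graph; then v = v₀ + Δv.
0–5 s: -12 × 5 = -60 cm/s
5–7 s: 10 × 2 = 20 cm/s
7–12 s: 1 × 5 = 5 cm/s
12–16 s: -6 × 4 = -24 cm/s
Δv = -59 cm/s, so v(16) = -9 + (-59) = -68 cm/s.

-68 cm/s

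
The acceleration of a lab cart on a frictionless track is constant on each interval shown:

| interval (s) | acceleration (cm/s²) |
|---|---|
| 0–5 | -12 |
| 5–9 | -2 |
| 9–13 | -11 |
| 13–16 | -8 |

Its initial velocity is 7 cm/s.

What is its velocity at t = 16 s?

-129 cm/s

Δv equals the area under the a-t graph; then v = v₀ + Δv.
0–5 s: -12 × 5 = -60 cm/s
5–9 s: -2 × 4 = -8 cm/s
9–13 s: -11 × 4 = -44 cm/s
13–16 s: -8 × 3 = -24 cm/s
Δv = -136 cm/s, so v(16) = 7 + (-136) = -129 cm/s.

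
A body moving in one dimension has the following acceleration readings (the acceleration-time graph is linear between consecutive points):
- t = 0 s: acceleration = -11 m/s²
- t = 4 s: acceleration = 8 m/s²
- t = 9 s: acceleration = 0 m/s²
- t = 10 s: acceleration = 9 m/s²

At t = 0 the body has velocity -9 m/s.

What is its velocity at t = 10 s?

Δv equals the area under the a-t graph; then v = v₀ + Δv.
0–4 s: ½(-11 + 8)(4) = -6 m/s
4–9 s: ½(8 + 0)(5) = 20 m/s
9–10 s: ½(0 + 9)(1) = 4.5 m/s
Δv = 18.5 m/s, so v(10) = -9 + (18.5) = 9.5 m/s.

9.5 m/s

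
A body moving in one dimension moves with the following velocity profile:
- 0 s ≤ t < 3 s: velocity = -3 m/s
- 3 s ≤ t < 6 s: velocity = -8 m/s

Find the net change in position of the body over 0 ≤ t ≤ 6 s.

-33 m

Net displacement equals the area under the velocity-time graph (areas below the axis count negative).
0–3 s: -3 × 3 = -9 m
3–6 s: -8 × 3 = -24 m
Net displacement = -33 m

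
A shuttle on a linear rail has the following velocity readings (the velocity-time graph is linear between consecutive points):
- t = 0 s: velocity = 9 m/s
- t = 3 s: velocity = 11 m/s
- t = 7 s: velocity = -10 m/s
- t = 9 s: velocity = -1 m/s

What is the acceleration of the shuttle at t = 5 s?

Acceleration is the slope of the v-t graph on 3–7 s: (-10 − 11)/(7 − 3) = -5.25 m/s².

-5.25 m/s²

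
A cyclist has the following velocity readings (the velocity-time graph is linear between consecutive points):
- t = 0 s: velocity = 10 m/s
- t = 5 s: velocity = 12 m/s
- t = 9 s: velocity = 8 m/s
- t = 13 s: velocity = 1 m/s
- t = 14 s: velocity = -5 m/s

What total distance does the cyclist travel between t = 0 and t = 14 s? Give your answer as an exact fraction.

691/6 m

Distance (not displacement) is the total path length: add the absolute areas under v-t.
0–5 s: |½(10 + 12)(5)| = 55 m
5–9 s: |½(12 + 8)(4)| = 40 m
9–13 s: |½(8 + 1)(4)| = 18 m
13–14 s: v = 0 at t = 79/6 s; triangle areas 1/12 + 25/12 = 13/6 m
Total distance = 691/6 m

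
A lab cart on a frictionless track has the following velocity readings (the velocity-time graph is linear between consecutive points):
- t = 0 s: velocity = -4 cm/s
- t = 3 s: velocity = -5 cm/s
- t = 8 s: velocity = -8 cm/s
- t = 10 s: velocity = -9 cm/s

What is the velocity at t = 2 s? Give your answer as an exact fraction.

-14/3 cm/s

On 0–3 s the graph is linear from -4 to -5 cm/s: v(2) = -4 + (-5 − -4)·(2 − 0)/(3 − 0) = -14/3 cm/s.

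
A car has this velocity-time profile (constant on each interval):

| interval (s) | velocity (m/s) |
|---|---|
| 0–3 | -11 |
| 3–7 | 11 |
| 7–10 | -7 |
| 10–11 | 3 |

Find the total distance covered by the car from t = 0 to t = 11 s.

Total distance travelled is ∫|v| dt — sum the magnitudes of each area piece.
0–3 s: |-11| × 3 = 33 m
3–7 s: |11| × 4 = 44 m
7–10 s: |-7| × 3 = 21 m
10–11 s: |3| × 1 = 3 m
Total distance = 101 m

101 m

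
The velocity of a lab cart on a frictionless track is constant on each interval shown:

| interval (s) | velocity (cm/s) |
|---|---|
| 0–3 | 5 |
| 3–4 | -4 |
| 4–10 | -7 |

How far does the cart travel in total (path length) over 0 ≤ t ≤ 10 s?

Total distance travelled is ∫|v| dt — sum the magnitudes of each area piece.
0–3 s: |5| × 3 = 15 cm
3–4 s: |-4| × 1 = 4 cm
4–10 s: |-7| × 6 = 42 cm
Total distance = 61 cm

61 cm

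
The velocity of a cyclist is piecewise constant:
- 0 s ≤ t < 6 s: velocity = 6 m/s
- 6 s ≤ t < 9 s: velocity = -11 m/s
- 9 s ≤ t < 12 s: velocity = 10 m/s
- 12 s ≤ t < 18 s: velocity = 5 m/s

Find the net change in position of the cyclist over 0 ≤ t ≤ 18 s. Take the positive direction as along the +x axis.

63 m

Displacement is the signed area under the v-t curve.
0–6 s: 6 × 6 = 36 m
6–9 s: -11 × 3 = -33 m
9–12 s: 10 × 3 = 30 m
12–18 s: 5 × 6 = 30 m
Net displacement = 63 m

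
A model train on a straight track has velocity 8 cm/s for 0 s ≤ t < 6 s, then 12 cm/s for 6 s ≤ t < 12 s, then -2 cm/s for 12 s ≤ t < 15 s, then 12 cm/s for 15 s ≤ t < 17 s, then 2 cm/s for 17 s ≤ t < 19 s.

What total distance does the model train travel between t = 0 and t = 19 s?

Total distance travelled is ∫|v| dt — sum the magnitudes of each area piece.
0–6 s: |8| × 6 = 48 cm
6–12 s: |12| × 6 = 72 cm
12–15 s: |-2| × 3 = 6 cm
15–17 s: |12| × 2 = 24 cm
17–19 s: |2| × 2 = 4 cm
Total distance = 154 cm

154 cm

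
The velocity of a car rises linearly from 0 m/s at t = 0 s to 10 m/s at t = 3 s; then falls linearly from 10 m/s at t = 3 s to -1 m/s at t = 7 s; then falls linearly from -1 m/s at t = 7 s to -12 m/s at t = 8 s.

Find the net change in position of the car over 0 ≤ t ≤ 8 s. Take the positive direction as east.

Displacement is the signed area under the v-t curve.
0–3 s: ½(0 + 10)(3) = 15 m
3–7 s: ½(10 + -1)(4) = 18 m
7–8 s: ½(-1 + -12)(1) = -6.5 m
Net displacement = 26.5 m

26.5 m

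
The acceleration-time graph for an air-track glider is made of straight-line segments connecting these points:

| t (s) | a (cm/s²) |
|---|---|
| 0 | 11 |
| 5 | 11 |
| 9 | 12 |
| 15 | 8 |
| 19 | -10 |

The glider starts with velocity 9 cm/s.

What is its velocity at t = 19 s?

166 cm/s

Δv equals the area under the a-t graph; then v = v₀ + Δv.
0–5 s: 11 × 5 = 55 cm/s
5–9 s: ½(11 + 12)(4) = 46 cm/s
9–15 s: ½(12 + 8)(6) = 60 cm/s
15–19 s: ½(8 + -10)(4) = -4 cm/s
Δv = 157 cm/s, so v(19) = 9 + (157) = 166 cm/s.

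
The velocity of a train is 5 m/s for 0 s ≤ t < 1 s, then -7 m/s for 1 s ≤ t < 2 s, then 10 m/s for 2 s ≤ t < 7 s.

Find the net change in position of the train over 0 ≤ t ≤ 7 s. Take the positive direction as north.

Displacement is the signed area under the v-t curve.
0–1 s: 5 × 1 = 5 m
1–2 s: -7 × 1 = -7 m
2–7 s: 10 × 5 = 50 m
Net displacement = 48 m

48 m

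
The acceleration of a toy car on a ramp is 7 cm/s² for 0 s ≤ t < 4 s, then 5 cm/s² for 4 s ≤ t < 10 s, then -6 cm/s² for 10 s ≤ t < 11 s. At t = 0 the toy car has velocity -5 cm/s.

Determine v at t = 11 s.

Δv equals the area under the a-t graph; then v = v₀ + Δv.
0–4 s: 7 × 4 = 28 cm/s
4–10 s: 5 × 6 = 30 cm/s
10–11 s: -6 × 1 = -6 cm/s
Δv = 52 cm/s, so v(11) = -5 + (52) = 47 cm/s.

47 cm/s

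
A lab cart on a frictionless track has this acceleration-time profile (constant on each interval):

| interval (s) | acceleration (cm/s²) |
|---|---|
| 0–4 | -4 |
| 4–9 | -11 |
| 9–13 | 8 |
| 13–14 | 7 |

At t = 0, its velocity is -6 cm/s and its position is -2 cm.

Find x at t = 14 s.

On each constant-a segment, Δv = aΔt and Δx = v₀Δt + ½aΔt²; chain segment to segment.
0–4 s: v starts -6 cm/s; Δx = -6·4 + ½·-4·4² = -56 cm; v ends -22 cm/s.
4–9 s: v starts -22 cm/s; Δx = -22·5 + ½·-11·5² = -247.5 cm; v ends -77 cm/s.
9–13 s: v starts -77 cm/s; Δx = -77·4 + ½·8·4² = -244 cm; v ends -45 cm/s.
13–14 s: v starts -45 cm/s; Δx = -45·1 + ½·7·1² = -41.5 cm; v ends -38 cm/s.
x(14) = -2 + Σ Δx = -591 cm.

-591 cm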